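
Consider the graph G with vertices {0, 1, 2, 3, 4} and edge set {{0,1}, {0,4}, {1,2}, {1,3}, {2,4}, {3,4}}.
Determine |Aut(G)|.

The vertices split by degree into {1, 4} (degree 3) and {0, 2, 3} (degree 2); every edge runs between the two parts, so G is the complete bipartite graph K_{2,3}. Automorphisms preserve the bipartition setwise (since the parts differ in size) and act as S_2 × S_3 within it; |Aut| = 12.

12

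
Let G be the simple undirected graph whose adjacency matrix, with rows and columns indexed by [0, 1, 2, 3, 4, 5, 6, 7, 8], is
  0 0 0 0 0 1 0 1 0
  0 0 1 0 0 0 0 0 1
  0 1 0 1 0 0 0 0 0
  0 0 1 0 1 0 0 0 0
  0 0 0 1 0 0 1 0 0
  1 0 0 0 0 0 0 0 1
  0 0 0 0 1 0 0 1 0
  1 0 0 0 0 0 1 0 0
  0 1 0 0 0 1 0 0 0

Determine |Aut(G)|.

18

Every vertex has degree 2 and the graph is connected, so G is the 9-cycle C_9. C_9 has 9 rotations and 9 reflections, so Aut(C_9) ≅ D_9 of order 18.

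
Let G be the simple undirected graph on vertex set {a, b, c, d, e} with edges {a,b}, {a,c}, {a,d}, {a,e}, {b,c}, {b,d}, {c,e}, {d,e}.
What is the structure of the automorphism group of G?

Vertex a is the unique vertex of degree 4; the remaining 4 vertices each have degree 3 and induce a cycle, so G is the wheel on 5 vertices with hub a. With the hub fixed, the remaining symmetry is that of the rim cycle C_4, giving the dihedral group D_4.

the dihedral group of order 8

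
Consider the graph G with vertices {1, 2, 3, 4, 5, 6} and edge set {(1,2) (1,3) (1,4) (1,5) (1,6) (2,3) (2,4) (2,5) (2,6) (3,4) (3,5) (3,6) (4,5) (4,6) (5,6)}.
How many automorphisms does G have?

720

Every vertex has degree 5, so G is the complete graph K_6. Any permutation of the 6 vertices preserves K_6, so Aut(K_6) = S_6 of order 6! = 720.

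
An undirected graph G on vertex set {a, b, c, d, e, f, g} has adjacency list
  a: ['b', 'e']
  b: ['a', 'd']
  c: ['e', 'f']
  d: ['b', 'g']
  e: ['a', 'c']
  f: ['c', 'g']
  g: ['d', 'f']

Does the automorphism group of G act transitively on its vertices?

G is 2-regular and connected on 7 vertices, i.e. the cycle C_7. The automorphisms of the 7-cycle are exactly the symmetries of a regular 7-gon: the dihedral group D_7, |D_7| = 14. Under this action every vertex can be carried to every other, so G is vertex-transitive.

Yes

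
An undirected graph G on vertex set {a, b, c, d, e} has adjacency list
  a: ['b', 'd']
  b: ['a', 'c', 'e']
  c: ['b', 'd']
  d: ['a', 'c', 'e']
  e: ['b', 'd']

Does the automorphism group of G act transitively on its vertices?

Automorphisms preserve degree, but G has vertices of degree 2 and vertices of degree 3; no automorphism maps one to the other, so G is not vertex-transitive.

No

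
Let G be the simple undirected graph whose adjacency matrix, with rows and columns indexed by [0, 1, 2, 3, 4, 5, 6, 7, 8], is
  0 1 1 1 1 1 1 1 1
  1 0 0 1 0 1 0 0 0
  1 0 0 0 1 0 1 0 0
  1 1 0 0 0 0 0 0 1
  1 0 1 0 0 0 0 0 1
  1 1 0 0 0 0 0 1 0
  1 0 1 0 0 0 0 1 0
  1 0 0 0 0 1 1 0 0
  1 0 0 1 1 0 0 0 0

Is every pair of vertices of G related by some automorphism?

No

Vertex 0 is the only vertex of degree 8, so every automorphism fixes it; G is not vertex-transitive.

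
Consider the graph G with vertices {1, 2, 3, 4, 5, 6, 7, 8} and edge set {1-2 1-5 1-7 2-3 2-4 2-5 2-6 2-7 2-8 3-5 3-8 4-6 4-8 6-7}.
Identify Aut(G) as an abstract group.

the dihedral group of order 14

Vertex 2 is the unique vertex of degree 7; the remaining 7 vertices each have degree 3 and induce a cycle, so G is the wheel on 8 vertices with hub 2. With the hub fixed, the remaining symmetry is that of the rim cycle C_7, giving the dihedral group D_7.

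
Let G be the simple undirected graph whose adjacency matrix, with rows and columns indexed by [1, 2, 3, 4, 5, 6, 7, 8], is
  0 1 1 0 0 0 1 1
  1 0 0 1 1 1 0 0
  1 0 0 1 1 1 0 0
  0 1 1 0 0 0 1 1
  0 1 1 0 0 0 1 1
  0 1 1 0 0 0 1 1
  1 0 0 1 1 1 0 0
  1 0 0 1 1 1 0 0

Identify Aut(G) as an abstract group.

G is 4-regular and bipartite with parts {1, 4, 5, 6} and {2, 3, 7, 8} (each part is independent and every cross-pair is an edge), so G = K_{4,4}. Each part can be permuted independently (S_4 × S_4) and the two equal-size parts can also be swapped, giving (S_4 × S_4) ⋊ Z_2 of order 2·(4!)² = 1152.

S_4 ≀ Z_2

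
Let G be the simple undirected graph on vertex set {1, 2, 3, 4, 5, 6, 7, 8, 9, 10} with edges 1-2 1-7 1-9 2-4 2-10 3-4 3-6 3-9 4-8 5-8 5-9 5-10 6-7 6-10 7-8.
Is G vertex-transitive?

Yes

G is 3-regular on 10 vertices with no triangles and no 4-cycles (girth 5): this is the Petersen graph. It is a classical fact that the Petersen graph has automorphism group S_5 (order 120), arising from its description as the Kneser graph K(5,2). Under this action every vertex can be carried to every other, so G is vertex-transitive.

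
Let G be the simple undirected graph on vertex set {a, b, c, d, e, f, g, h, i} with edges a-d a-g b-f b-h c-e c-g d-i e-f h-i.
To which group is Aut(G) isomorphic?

Every vertex has degree 2 and the graph is connected, so G is the 9-cycle C_9. The automorphisms of the 9-cycle are exactly the symmetries of a regular 9-gon: the dihedral group D_9, |D_9| = 18.

D_9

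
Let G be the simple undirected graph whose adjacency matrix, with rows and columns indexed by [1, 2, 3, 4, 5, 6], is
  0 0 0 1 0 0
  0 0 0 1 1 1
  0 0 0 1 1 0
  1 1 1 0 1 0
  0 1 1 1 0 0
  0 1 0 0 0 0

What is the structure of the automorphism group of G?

{e}

Degrees alone do not determine every vertex (e.g. 1 and 6 both have degree 1), but their neighbour-degree multisets differ: N(1) has degrees [4] while N(6) has degrees [3]. Repeating this refinement separates all vertices, so the only automorphism is the identity.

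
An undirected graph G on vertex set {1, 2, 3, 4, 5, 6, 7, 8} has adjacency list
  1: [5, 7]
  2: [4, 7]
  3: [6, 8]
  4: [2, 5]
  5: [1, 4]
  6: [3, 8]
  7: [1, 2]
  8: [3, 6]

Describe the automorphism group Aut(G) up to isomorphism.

G has two connected components, {1, 2, 4, 5, 7} and {3, 6, 8}; each is 2-regular, so G = C_5 ⊔ C_3. The components are non-isomorphic (different sizes), so Aut(G) = Aut(C_5) × Aut(C_3) = D_5 × D_3 of order 10·6 = 60.

D_5 × D_3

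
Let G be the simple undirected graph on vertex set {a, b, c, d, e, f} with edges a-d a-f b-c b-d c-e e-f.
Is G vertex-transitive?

Yes

G is 2-regular and connected on 6 vertices, i.e. the cycle C_6. The automorphisms of the 6-cycle are exactly the symmetries of a regular 6-gon: the dihedral group D_6, |D_6| = 12. This group acts transitively on the 6 vertices.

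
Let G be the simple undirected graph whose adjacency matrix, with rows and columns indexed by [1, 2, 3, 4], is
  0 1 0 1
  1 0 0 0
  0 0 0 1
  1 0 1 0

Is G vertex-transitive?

Automorphisms preserve degree, but G has vertices of degree 1 and vertices of degree 2; no automorphism maps one to the other, so G is not vertex-transitive.

No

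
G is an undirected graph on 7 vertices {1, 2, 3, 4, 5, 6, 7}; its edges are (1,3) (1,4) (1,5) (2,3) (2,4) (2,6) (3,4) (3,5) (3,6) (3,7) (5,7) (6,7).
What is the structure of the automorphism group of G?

Vertex 3 is the unique vertex of degree 6; the remaining 6 vertices each have degree 3 and induce a cycle, so G is the wheel on 7 vertices with hub 3. With the hub fixed, the remaining symmetry is that of the rim cycle C_6, giving the dihedral group D_6.

D_6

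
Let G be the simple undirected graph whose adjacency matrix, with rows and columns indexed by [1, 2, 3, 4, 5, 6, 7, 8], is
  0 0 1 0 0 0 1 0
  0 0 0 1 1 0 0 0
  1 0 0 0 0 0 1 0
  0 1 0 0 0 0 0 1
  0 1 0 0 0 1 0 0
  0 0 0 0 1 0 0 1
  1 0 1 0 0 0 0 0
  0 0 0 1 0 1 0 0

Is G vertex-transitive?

G has two connected components, {2, 4, 5, 6, 8} and {1, 3, 7}; each is 2-regular, so G = C_5 ⊔ C_3. The orbit of 1 under Aut(G) is {1, 3, 7}, which does not contain 2, so G is not vertex-transitive.

No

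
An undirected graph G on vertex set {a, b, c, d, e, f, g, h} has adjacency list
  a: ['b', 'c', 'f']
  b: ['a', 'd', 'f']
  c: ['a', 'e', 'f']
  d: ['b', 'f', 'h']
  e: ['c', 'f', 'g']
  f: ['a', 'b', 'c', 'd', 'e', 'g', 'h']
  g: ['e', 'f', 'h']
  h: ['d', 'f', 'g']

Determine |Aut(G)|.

Vertex f is the unique vertex of degree 7; the remaining 7 vertices each have degree 3 and induce a cycle, so G is the wheel on 8 vertices with hub f. With the hub fixed, the remaining symmetry is that of the rim cycle C_7, giving the dihedral group D_7.

14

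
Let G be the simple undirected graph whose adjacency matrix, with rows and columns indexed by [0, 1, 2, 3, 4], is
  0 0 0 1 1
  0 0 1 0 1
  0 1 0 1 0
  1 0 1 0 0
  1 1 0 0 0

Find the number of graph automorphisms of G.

10

G is 2-regular and connected on 5 vertices, i.e. the cycle C_5. C_5 has 5 rotations and 5 reflections, so Aut(C_5) ≅ D_5 of order 10.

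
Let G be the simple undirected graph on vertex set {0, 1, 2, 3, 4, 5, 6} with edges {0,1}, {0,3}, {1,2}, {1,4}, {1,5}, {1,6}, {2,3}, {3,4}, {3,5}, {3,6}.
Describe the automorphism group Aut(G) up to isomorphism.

S_5 × S_2

The vertices split by degree into {1, 3} (degree 5) and {0, 2, 4, 5, 6} (degree 2); every edge runs between the two parts, so G is the complete bipartite graph K_{2,5}. Automorphisms preserve the bipartition setwise (since the parts differ in size) and act as S_5 × S_2 within it; |Aut| = 240.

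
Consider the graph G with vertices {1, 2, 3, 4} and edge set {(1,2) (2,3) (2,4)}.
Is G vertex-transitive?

No

Vertex 2 is the only vertex of degree 3, so every automorphism fixes it; G is not vertex-transitive.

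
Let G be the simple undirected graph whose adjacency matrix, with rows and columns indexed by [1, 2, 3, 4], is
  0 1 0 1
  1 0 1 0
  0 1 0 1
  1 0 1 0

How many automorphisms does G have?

G is 2-regular and connected on 4 vertices, i.e. the cycle C_4. C_4 has 4 rotations and 4 reflections, so Aut(C_4) ≅ D_4 of order 8.

8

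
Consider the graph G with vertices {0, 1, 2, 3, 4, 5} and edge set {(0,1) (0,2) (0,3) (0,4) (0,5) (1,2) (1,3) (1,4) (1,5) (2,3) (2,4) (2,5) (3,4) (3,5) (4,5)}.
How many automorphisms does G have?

All 6 vertices are pairwise adjacent: G = K_6. Any permutation of the 6 vertices preserves K_6, so Aut(K_6) = S_6 of order 6! = 720.

720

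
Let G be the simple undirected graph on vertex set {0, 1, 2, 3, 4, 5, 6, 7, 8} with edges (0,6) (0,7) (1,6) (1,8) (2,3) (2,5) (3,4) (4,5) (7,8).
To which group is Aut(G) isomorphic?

D_5 × D_4

G has two connected components, {0, 1, 6, 7, 8} and {2, 3, 4, 5}; each is 2-regular, so G = C_5 ⊔ C_4. The components are non-isomorphic (different sizes), so Aut(G) = Aut(C_5) × Aut(C_4) = D_5 × D_4 of order 10·8 = 80.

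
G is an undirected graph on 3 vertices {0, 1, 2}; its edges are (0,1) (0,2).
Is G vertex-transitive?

No

Vertex 0 is the only vertex of degree 2, so every automorphism fixes it; G is not vertex-transitive.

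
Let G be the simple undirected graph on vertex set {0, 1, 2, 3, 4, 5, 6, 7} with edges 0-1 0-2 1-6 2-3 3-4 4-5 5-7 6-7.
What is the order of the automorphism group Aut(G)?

G is 2-regular and connected on 8 vertices, i.e. the cycle C_8. C_8 has 8 rotations and 8 reflections, so Aut(C_8) ≅ D_8 of order 16.

16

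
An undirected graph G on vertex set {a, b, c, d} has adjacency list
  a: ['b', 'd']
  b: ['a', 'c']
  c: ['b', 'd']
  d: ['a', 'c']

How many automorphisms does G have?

8

Every vertex has degree 2 and the graph is connected, so G is the 4-cycle C_4. The automorphisms of the 4-cycle are exactly the symmetries of a regular 4-gon: the dihedral group D_4, |D_4| = 8.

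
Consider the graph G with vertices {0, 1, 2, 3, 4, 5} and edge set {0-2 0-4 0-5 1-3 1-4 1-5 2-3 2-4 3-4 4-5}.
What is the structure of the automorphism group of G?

Vertex 4 is the unique vertex of degree 5; the remaining 5 vertices each have degree 3 and induce a cycle, so G is the wheel on 6 vertices with hub 4. Every automorphism fixes the hub and acts on the rim 5-cycle, so Aut(G) ≅ Aut(C_5) = D_5 of order 10.

the dihedral group of order 10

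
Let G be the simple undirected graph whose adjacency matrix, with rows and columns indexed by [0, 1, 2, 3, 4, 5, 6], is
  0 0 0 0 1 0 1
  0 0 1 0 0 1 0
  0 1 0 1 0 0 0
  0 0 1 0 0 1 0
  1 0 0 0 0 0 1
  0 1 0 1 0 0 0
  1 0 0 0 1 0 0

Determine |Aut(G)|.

G has two connected components, {1, 2, 3, 5} and {0, 4, 6}; each is 2-regular, so G = C_4 ⊔ C_3. The components are non-isomorphic (different sizes), so Aut(G) = Aut(C_3) × Aut(C_4) = D_3 × D_4 of order 6·8 = 48.

48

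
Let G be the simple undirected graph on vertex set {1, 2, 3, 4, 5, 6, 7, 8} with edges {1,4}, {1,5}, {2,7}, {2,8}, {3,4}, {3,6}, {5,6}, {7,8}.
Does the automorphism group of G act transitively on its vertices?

G has two connected components, {1, 3, 4, 5, 6} and {2, 7, 8}; each is 2-regular, so G = C_5 ⊔ C_3. The orbit of 1 under Aut(G) is {1, 3, 4, 5, 6}, which does not contain 2, so G is not vertex-transitive.

No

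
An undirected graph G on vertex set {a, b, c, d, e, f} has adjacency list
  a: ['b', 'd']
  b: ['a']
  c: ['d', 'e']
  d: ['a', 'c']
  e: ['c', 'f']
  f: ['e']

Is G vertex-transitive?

No

Automorphisms preserve degree, but G has vertices of degree 1 and vertices of degree 2; no automorphism maps one to the other, so G is not vertex-transitive.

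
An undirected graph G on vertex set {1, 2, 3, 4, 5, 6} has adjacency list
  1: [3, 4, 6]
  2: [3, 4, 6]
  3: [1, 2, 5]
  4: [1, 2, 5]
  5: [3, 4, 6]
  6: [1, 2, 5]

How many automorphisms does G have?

72

G is 3-regular and bipartite with parts {3, 4, 6} and {1, 2, 5} (each part is independent and every cross-pair is an edge), so G = K_{3,3}. Aut(K_{3,3}) is the wreath product S_3 ≀ Z_2: permute within each part, then optionally swap the parts; |Aut| = 2·(3!)² = 72.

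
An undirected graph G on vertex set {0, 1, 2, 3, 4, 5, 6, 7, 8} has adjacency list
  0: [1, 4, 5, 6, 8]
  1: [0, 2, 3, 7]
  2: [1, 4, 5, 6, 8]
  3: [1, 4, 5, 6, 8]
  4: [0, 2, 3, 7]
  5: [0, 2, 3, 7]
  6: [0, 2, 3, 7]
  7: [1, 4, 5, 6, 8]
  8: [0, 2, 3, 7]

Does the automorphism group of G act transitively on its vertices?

Automorphisms preserve degree, but G has vertices of degree 4 and vertices of degree 5; no automorphism maps one to the other, so G is not vertex-transitive.

No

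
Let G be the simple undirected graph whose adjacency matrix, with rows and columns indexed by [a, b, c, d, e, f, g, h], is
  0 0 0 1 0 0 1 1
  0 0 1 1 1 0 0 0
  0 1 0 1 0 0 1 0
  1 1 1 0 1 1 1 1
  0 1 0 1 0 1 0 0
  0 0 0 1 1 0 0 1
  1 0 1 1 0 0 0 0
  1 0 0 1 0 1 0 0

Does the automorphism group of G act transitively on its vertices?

No

Vertex d is the only vertex of degree 7, so every automorphism fixes it; G is not vertex-transitive.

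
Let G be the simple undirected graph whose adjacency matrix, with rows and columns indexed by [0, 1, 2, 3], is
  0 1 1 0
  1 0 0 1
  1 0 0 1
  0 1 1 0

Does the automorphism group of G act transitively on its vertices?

G is 2-regular and bipartite on 2^2 = 4 vertices with girth 4; it is the hypercube graph Q_2. The symmetry group of the 2-cube is the hyperoctahedral group B_2 = Z_2 ≀ S_2, of order 2^2·2! = 8. This group acts transitively on the 4 vertices.

Yes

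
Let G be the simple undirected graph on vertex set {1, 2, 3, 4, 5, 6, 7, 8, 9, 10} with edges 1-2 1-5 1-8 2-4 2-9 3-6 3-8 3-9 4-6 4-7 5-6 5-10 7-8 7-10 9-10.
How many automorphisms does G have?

G is 3-regular on 10 vertices with no triangles and no 4-cycles (girth 5): this is the Petersen graph. It is a classical fact that the Petersen graph has automorphism group S_5 (order 120), arising from its description as the Kneser graph K(5,2).

120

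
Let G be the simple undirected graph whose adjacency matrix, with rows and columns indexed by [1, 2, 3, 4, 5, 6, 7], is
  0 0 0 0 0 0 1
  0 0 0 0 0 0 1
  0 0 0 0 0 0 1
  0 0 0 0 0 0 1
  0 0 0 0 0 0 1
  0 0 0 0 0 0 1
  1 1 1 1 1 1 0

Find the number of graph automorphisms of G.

720

Vertex 7 has degree 6 and every other vertex has degree 1, so G is the star K_{1,6} with centre 7. Any automorphism fixes the centre and permutes the 6 leaves freely, so Aut(G) ≅ S_6 of order 6! = 720.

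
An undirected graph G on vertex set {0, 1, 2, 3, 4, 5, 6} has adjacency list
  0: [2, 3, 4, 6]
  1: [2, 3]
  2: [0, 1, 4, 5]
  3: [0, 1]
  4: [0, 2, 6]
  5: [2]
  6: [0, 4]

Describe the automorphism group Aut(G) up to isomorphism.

the trivial group

The degree sequence is [4, 2, 4, 2, 3, 1, 2]. Checking the degree-preserving permutations of the vertex set shows that none except the identity preserves every edge, so Aut(G) is trivial.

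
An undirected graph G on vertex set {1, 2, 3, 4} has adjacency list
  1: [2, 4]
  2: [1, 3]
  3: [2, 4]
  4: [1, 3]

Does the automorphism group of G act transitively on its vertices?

Yes

Every vertex has degree 2 and the graph is connected, so G is the 4-cycle C_4. C_4 has 4 rotations and 4 reflections, so Aut(C_4) ≅ D_4 of order 8. Under this action every vertex can be carried to every other, so G is vertex-transitive.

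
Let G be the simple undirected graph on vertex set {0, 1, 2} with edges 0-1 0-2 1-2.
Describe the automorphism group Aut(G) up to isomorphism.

Every vertex has degree 2, so G is the complete graph K_3. Any permutation of the 3 vertices preserves K_3, so Aut(K_3) = S_3 of order 3! = 6.

the symmetric group on 3 letters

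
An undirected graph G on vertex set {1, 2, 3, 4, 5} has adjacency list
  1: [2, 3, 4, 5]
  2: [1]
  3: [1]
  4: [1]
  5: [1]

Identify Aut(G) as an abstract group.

Vertex 1 has degree 4 and every other vertex has degree 1, so G is the star K_{1,4} with centre 1. Any automorphism fixes the centre and permutes the 4 leaves freely, so Aut(G) ≅ S_4 of order 4! = 24.

the symmetric group on 4 letters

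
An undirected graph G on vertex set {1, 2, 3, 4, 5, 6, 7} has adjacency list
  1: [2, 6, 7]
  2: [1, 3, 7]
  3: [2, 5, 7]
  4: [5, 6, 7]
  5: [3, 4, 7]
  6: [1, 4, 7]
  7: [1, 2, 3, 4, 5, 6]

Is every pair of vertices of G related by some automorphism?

Vertex 7 is the only vertex of degree 6, so every automorphism fixes it; G is not vertex-transitive.

No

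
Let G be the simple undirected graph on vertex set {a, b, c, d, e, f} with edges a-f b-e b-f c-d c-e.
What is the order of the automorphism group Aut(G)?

2

The degree sequence is [1, 2, 2, 1, 2, 2]; the two degree-1 vertices a and d are the ends of a path, so G = P_6. The only nontrivial automorphism of a path is the end-to-end reflection, so Aut(G) ≅ Z_2.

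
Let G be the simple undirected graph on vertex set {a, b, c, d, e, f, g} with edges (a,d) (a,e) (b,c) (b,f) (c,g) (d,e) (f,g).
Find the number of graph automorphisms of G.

G has two connected components, {b, c, f, g} and {a, d, e}; each is 2-regular, so G = C_4 ⊔ C_3. No automorphism exchanges components of different sizes, hence Aut(G) is the direct product D_4 × D_3, order 48.

48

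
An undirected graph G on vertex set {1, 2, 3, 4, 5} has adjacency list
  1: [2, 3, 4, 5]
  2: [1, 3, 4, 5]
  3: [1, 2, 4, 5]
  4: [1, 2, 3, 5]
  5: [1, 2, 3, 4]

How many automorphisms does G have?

All 5 vertices are pairwise adjacent: G = K_5. Any permutation of the 5 vertices preserves K_5, so Aut(K_5) = S_5 of order 5! = 120.

120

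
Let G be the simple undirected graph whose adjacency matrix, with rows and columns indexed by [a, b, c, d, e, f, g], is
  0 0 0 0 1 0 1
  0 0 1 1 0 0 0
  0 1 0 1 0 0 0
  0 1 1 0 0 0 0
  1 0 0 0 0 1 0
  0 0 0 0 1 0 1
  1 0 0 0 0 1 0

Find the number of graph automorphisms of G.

48

G has two connected components, {a, e, f, g} and {b, c, d}; each is 2-regular, so G = C_4 ⊔ C_3. The components are non-isomorphic (different sizes), so Aut(G) = Aut(C_4) × Aut(C_3) = D_4 × D_3 of order 8·6 = 48.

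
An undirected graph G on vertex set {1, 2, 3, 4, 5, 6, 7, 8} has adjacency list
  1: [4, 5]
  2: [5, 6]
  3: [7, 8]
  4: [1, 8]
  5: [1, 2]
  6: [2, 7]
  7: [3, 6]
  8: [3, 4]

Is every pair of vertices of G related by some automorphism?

Yes

G is 2-regular and connected on 8 vertices, i.e. the cycle C_8. The automorphisms of the 8-cycle are exactly the symmetries of a regular 8-gon: the dihedral group D_8, |D_8| = 16. Under this action every vertex can be carried to every other, so G is vertex-transitive.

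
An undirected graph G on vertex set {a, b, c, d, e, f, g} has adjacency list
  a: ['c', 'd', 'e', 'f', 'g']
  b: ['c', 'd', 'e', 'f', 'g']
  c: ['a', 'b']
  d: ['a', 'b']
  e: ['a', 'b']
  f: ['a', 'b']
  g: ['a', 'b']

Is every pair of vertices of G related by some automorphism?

Automorphisms preserve degree, but G has vertices of degree 2 and vertices of degree 5; no automorphism maps one to the other, so G is not vertex-transitive.

No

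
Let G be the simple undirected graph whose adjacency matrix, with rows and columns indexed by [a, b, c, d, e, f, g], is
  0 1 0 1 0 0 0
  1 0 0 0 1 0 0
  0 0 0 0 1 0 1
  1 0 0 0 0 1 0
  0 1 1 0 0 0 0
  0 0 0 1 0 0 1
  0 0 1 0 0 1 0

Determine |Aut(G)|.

14

G is 2-regular and connected on 7 vertices, i.e. the cycle C_7. The automorphisms of the 7-cycle are exactly the symmetries of a regular 7-gon: the dihedral group D_7, |D_7| = 14.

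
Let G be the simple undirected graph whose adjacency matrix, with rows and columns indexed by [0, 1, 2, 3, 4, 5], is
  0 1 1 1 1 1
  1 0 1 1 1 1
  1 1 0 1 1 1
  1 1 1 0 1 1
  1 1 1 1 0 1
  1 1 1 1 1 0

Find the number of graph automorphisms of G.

Every vertex has degree 5, so G is the complete graph K_6. Any permutation of the 6 vertices preserves K_6, so Aut(K_6) = S_6 of order 6! = 720.

720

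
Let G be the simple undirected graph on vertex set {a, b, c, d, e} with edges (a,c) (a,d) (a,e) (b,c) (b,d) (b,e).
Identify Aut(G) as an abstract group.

The vertices split by degree into {a, b} (degree 3) and {c, d, e} (degree 2); every edge runs between the two parts, so G is the complete bipartite graph K_{2,3}. Automorphisms preserve the bipartition setwise (since the parts differ in size) and act as S_3 × S_2 within it; |Aut| = 12.

S_3 × S_2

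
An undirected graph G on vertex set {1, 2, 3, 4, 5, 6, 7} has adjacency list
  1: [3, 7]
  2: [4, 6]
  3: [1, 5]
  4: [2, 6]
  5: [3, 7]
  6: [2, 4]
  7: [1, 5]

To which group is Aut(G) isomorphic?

G has two connected components, {1, 3, 5, 7} and {2, 4, 6}; each is 2-regular, so G = C_4 ⊔ C_3. The components are non-isomorphic (different sizes), so Aut(G) = Aut(C_4) × Aut(C_3) = D_4 × D_3 of order 8·6 = 48.

D_4 × D_3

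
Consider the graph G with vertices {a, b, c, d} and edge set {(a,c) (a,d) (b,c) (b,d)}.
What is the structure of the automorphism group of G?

D_4

G is 2-regular and connected on 4 vertices, i.e. the cycle C_4. The automorphisms of the 4-cycle are exactly the symmetries of a regular 4-gon: the dihedral group D_4, |D_4| = 8.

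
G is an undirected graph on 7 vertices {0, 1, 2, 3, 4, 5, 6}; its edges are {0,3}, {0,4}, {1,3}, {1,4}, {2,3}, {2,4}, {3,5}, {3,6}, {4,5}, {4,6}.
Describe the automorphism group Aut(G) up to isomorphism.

The vertices split by degree into {3, 4} (degree 5) and {0, 1, 2, 5, 6} (degree 2); every edge runs between the two parts, so G is the complete bipartite graph K_{2,5}. The parts have unequal sizes, so no automorphism swaps them; each part is permuted independently, giving S_5 × S_2 of order 5!·2! = 240.

S_5 × S_2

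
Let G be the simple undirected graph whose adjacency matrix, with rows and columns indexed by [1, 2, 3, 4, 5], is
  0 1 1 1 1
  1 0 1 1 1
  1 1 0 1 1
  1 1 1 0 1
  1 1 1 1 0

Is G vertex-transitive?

Yes

All 5 vertices are pairwise adjacent: G = K_5. Any permutation of the 5 vertices preserves K_5, so Aut(K_5) = S_5 of order 5! = 120. Under this action every vertex can be carried to every other, so G is vertex-transitive.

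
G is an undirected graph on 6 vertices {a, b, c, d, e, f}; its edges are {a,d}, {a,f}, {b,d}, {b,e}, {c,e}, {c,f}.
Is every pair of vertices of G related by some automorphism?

Yes

G is 2-regular and connected on 6 vertices, i.e. the cycle C_6. The automorphisms of the 6-cycle are exactly the symmetries of a regular 6-gon: the dihedral group D_6, |D_6| = 12. Under this action every vertex can be carried to every other, so G is vertex-transitive.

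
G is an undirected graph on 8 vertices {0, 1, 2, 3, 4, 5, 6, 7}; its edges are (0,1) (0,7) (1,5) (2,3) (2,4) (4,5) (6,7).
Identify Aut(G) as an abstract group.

The degree sequence is [2, 2, 2, 1, 2, 2, 1, 2]; the two degree-1 vertices 3 and 6 are the ends of a path, so G = P_8. A path has exactly one nontrivial symmetry — reversal — giving Aut(G) of order 2.

Z_2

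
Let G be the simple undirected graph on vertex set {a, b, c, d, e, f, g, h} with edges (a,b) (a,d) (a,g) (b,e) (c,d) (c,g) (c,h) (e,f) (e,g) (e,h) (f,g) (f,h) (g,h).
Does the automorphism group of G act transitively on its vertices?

Vertex g is the only vertex of degree 5, so every automorphism fixes it; G is not vertex-transitive.

No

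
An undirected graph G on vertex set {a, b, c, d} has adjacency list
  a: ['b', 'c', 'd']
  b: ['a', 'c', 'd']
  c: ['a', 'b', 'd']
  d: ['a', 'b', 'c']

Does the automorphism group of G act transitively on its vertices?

Every vertex has degree 3, so G is the complete graph K_4. Any permutation of the 4 vertices preserves K_4, so Aut(K_4) = S_4 of order 4! = 24. This group acts transitively on the 4 vertices.

Yes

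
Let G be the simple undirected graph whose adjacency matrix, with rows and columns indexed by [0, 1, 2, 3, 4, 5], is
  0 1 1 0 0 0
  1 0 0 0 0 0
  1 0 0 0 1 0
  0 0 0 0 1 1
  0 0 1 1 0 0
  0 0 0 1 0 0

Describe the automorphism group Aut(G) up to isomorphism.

The degree sequence is [2, 1, 2, 2, 2, 1]; the two degree-1 vertices 1 and 5 are the ends of a path, so G = P_6. The only nontrivial automorphism of a path is the end-to-end reflection, so Aut(G) ≅ Z_2.

C_2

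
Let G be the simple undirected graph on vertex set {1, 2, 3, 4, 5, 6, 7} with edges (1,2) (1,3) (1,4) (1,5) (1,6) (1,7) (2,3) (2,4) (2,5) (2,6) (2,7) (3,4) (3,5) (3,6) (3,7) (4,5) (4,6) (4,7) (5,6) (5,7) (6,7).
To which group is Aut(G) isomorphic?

S_7

Every vertex has degree 6, so G is the complete graph K_7. Any permutation of the 7 vertices preserves K_7, so Aut(K_7) = S_7 of order 7! = 5040.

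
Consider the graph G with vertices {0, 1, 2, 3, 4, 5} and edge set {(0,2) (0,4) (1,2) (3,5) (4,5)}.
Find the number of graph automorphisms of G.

The degree sequence is [2, 1, 2, 1, 2, 2]; the two degree-1 vertices 1 and 3 are the ends of a path, so G = P_6. A path has exactly one nontrivial symmetry — reversal — giving Aut(G) of order 2.

2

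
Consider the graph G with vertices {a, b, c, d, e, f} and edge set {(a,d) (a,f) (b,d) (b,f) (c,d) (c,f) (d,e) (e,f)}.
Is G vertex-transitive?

No

Automorphisms preserve degree, but G has vertices of degree 2 and vertices of degree 4; no automorphism maps one to the other, so G is not vertex-transitive.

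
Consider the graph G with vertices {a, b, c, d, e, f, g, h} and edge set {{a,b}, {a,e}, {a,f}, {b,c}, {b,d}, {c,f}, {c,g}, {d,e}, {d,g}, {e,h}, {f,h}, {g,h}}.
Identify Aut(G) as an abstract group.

G is 3-regular and bipartite on 2^3 = 8 vertices with girth 4; it is the hypercube graph Q_3. The symmetry group of the 3-cube is the hyperoctahedral group B_3 = Z_2 ≀ S_3, of order 2^3·3! = 48.

the hyperoctahedral group B_3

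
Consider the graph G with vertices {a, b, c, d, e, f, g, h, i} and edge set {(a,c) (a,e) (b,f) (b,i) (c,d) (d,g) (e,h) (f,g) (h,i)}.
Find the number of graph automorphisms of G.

18

Every vertex has degree 2 and the graph is connected, so G is the 9-cycle C_9. C_9 has 9 rotations and 9 reflections, so Aut(C_9) ≅ D_9 of order 18.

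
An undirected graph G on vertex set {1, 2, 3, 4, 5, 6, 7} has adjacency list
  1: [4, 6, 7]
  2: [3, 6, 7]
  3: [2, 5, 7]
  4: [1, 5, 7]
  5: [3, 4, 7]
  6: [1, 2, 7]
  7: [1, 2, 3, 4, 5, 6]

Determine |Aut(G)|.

12

Vertex 7 is the unique vertex of degree 6; the remaining 6 vertices each have degree 3 and induce a cycle, so G is the wheel on 7 vertices with hub 7. With the hub fixed, the remaining symmetry is that of the rim cycle C_6, giving the dihedral group D_6.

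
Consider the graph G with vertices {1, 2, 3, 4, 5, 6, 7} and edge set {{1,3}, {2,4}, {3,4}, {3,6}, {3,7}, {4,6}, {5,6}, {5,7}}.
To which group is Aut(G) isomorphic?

Degrees alone do not determine every vertex (e.g. 1 and 2 both have degree 1), but their neighbour-degree multisets differ: N(1) has degrees [4] while N(2) has degrees [3]. Repeating this refinement separates all vertices, so the only automorphism is the identity.

the trivial group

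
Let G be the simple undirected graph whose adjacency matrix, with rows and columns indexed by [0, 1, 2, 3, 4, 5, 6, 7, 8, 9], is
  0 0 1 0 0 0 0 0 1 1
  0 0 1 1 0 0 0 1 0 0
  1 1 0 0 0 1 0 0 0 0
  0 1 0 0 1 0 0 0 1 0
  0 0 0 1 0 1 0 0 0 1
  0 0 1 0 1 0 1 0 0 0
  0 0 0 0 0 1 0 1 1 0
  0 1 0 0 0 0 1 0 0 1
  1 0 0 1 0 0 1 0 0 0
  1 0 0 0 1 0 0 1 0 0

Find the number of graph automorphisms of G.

G is 3-regular on 10 vertices with no triangles and no 4-cycles (girth 5): this is the Petersen graph. Viewing the Petersen graph as the Kneser graph K(5,2) — vertices are 2-subsets of {1,…,5}, edges join disjoint pairs — its automorphisms are exactly the permutations of the 5-element set, so Aut ≅ S_5 of order 120.

120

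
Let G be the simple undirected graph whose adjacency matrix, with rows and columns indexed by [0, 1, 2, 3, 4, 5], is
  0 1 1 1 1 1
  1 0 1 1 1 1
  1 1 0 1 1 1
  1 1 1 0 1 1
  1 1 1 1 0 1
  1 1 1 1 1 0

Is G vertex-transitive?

All 6 vertices are pairwise adjacent: G = K_6. Every bijection on the vertex set is an automorphism of K_6; hence Aut(K_6) ≅ S_6, order 720. Under this action every vertex can be carried to every other, so G is vertex-transitive.

Yes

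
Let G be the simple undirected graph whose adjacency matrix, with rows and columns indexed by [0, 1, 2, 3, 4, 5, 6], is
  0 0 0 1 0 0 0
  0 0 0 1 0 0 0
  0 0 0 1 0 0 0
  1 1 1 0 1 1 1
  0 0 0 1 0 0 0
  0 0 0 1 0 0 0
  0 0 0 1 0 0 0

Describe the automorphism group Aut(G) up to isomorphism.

Vertex 3 has degree 6 and every other vertex has degree 1, so G is the star K_{1,6} with centre 3. The 6 leaves are pairwise interchangeable while the centre is fixed, giving Aut(G) = S_6.

S_6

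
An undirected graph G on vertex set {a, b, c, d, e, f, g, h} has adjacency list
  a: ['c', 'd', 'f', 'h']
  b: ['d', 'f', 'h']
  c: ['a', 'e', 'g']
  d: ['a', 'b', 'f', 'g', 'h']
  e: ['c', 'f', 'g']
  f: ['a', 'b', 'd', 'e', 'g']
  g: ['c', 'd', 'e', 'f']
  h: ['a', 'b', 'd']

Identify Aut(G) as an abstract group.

1

The degree sequence is [4, 3, 3, 5, 3, 5, 4, 3]. Checking the degree-preserving permutations of the vertex set shows that none except the identity preserves every edge, so Aut(G) is trivial.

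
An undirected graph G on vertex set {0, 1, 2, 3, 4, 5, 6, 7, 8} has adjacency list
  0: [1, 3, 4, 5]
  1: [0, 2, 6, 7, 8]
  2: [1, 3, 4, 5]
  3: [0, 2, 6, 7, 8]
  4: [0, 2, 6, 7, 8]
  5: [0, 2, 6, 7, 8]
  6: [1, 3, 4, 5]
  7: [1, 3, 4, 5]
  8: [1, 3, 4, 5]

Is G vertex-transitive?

No

Automorphisms preserve degree, but G has vertices of degree 4 and vertices of degree 5; no automorphism maps one to the other, so G is not vertex-transitive.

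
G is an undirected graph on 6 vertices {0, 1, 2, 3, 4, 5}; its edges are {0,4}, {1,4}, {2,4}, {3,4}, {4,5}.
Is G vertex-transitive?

No

Vertex 4 is the only vertex of degree 5, so every automorphism fixes it; G is not vertex-transitive.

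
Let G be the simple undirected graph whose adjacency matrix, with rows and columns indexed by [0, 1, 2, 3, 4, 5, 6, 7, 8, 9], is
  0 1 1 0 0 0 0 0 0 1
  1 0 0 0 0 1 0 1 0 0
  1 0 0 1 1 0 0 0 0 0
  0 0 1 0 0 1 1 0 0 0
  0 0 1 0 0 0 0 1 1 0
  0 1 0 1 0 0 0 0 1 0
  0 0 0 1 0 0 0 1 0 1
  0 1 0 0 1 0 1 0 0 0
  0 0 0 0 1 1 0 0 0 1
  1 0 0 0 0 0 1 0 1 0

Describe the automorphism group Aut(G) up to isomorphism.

the symmetric group S_5

G is 3-regular on 10 vertices with no triangles and no 4-cycles (girth 5): this is the Petersen graph. It is a classical fact that the Petersen graph has automorphism group S_5 (order 120), arising from its description as the Kneser graph K(5,2).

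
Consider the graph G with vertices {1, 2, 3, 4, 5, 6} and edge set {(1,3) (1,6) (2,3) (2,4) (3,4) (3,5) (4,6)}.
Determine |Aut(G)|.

1

Degrees alone do not determine every vertex (e.g. 1 and 2 both have degree 2), but their neighbour-degree multisets differ: N(1) has degrees [2, 4] while N(2) has degrees [3, 4]. Repeating this refinement separates all vertices, so the only automorphism is the identity.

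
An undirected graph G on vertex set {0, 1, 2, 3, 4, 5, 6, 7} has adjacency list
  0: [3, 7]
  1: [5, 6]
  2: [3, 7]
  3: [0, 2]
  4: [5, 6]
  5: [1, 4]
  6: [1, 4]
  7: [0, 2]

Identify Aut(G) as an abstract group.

G has two connected components, {0, 2, 3, 7} and {1, 4, 5, 6}; each is 2-regular, so G = C_4 ⊔ C_4. Aut of a disjoint union of two copies of C_4 is the wreath product D_4 ≀ Z_2, of order 2·8² = 128.

(D_4 × D_4) ⋊ Z_2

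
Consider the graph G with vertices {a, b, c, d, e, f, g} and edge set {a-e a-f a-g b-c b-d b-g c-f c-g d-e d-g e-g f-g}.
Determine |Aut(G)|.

Vertex g is the unique vertex of degree 6; the remaining 6 vertices each have degree 3 and induce a cycle, so G is the wheel on 7 vertices with hub g. With the hub fixed, the remaining symmetry is that of the rim cycle C_6, giving the dihedral group D_6.

12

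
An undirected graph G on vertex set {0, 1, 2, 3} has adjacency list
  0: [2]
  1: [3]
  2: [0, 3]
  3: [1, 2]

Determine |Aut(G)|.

2

The degree sequence is [1, 1, 2, 2]; the two degree-1 vertices 0 and 1 are the ends of a path, so G = P_4. A path has exactly one nontrivial symmetry — reversal — giving Aut(G) of order 2.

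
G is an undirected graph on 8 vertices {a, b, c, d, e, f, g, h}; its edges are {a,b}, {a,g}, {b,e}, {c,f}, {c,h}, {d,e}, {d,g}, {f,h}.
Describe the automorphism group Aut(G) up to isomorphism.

D_5 × D_3

G has two connected components, {a, b, d, e, g} and {c, f, h}; each is 2-regular, so G = C_5 ⊔ C_3. No automorphism exchanges components of different sizes, hence Aut(G) is the direct product D_5 × D_3, order 60.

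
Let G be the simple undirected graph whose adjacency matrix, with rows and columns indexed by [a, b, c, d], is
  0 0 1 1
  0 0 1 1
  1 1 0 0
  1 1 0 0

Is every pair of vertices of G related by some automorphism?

Yes

G is 2-regular and connected on 4 vertices, i.e. the cycle C_4. C_4 has 4 rotations and 4 reflections, so Aut(C_4) ≅ D_4 of order 8. This group acts transitively on the 4 vertices.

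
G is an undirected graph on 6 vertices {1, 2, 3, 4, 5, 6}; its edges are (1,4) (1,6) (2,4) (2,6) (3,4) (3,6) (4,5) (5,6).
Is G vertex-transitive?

No

Automorphisms preserve degree, but G has vertices of degree 2 and vertices of degree 4; no automorphism maps one to the other, so G is not vertex-transitive.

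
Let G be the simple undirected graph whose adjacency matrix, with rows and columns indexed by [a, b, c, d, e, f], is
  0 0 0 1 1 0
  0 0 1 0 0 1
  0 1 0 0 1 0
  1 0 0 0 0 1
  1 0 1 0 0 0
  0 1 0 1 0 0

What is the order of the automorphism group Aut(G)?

Every vertex has degree 2 and the graph is connected, so G is the 6-cycle C_6. C_6 has 6 rotations and 6 reflections, so Aut(C_6) ≅ D_6 of order 12.

12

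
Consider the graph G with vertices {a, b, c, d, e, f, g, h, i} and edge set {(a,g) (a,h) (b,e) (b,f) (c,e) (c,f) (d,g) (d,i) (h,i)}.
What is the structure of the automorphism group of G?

G has two connected components, {a, d, g, h, i} and {b, c, e, f}; each is 2-regular, so G = C_5 ⊔ C_4. The components are non-isomorphic (different sizes), so Aut(G) = Aut(C_4) × Aut(C_5) = D_4 × D_5 of order 8·10 = 80.

D_4 × D_5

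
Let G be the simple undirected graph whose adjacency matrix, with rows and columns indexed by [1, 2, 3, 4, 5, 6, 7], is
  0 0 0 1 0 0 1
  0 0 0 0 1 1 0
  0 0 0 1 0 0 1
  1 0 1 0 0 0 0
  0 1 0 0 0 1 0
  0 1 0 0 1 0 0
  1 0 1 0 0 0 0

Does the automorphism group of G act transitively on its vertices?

No

G has two connected components, {1, 3, 4, 7} and {2, 5, 6}; each is 2-regular, so G = C_4 ⊔ C_3. The orbit of 1 under Aut(G) is {1, 3, 4, 7}, which does not contain 2, so G is not vertex-transitive.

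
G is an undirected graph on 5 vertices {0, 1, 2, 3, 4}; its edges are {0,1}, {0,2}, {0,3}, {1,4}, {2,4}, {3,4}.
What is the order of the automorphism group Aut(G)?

The vertices split by degree into {0, 4} (degree 3) and {1, 2, 3} (degree 2); every edge runs between the two parts, so G is the complete bipartite graph K_{2,3}. Automorphisms preserve the bipartition setwise (since the parts differ in size) and act as S_2 × S_3 within it; |Aut| = 12.

12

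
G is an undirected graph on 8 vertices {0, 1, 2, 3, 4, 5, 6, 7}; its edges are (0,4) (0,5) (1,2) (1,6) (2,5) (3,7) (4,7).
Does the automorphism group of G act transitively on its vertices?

Automorphisms preserve degree, but G has vertices of degree 1 and vertices of degree 2; no automorphism maps one to the other, so G is not vertex-transitive.

No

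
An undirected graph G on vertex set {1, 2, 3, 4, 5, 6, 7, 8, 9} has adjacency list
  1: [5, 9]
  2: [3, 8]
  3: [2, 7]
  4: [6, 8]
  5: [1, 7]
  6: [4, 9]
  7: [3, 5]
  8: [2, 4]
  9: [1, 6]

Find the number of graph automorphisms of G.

18

G is 2-regular and connected on 9 vertices, i.e. the cycle C_9. C_9 has 9 rotations and 9 reflections, so Aut(C_9) ≅ D_9 of order 18.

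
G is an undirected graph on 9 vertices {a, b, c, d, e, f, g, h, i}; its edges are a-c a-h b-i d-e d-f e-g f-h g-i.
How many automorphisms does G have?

The degree sequence is [2, 1, 1, 2, 2, 2, 2, 2, 2]; the two degree-1 vertices b and c are the ends of a path, so G = P_9. A path has exactly one nontrivial symmetry — reversal — giving Aut(G) of order 2.

2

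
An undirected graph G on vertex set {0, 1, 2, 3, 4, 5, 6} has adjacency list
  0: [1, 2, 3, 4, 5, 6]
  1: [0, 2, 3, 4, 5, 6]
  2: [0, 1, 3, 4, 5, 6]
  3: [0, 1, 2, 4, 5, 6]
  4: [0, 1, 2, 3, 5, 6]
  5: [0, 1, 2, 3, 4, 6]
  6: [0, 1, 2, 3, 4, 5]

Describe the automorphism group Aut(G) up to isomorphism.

S_7

Every vertex has degree 6, so G is the complete graph K_7. Every bijection on the vertex set is an automorphism of K_7; hence Aut(K_7) ≅ S_7, order 5040.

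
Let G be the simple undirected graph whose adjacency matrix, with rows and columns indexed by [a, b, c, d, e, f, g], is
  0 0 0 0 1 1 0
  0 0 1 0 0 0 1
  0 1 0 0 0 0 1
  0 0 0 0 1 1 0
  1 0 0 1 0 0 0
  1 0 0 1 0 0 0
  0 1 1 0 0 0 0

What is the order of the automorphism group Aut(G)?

G has two connected components, {a, d, e, f} and {b, c, g}; each is 2-regular, so G = C_4 ⊔ C_3. No automorphism exchanges components of different sizes, hence Aut(G) is the direct product D_3 × D_4, order 48.

48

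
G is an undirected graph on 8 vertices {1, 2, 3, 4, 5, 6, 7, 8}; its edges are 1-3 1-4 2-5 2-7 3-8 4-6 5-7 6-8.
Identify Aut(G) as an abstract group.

D_3 × D_5

G has two connected components, {1, 3, 4, 6, 8} and {2, 5, 7}; each is 2-regular, so G = C_5 ⊔ C_3. The components are non-isomorphic (different sizes), so Aut(G) = Aut(C_3) × Aut(C_5) = D_3 × D_5 of order 6·10 = 60.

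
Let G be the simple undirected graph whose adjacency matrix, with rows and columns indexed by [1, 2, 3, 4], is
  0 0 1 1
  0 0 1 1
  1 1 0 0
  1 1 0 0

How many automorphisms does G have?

Every vertex has degree 2 and the graph is connected, so G is the 4-cycle C_4. C_4 has 4 rotations and 4 reflections, so Aut(C_4) ≅ D_4 of order 8.

8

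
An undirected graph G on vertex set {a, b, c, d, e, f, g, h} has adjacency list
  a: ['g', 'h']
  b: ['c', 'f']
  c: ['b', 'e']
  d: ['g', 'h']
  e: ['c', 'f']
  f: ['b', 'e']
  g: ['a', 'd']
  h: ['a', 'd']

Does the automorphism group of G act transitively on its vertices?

Yes

G has two connected components, {b, c, e, f} and {a, d, g, h}; each is 2-regular, so G = C_4 ⊔ C_4. Aut of a disjoint union of two copies of C_4 is the wreath product D_4 ≀ Z_2, of order 2·8² = 128. Under this action every vertex can be carried to every other, so G is vertex-transitive.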